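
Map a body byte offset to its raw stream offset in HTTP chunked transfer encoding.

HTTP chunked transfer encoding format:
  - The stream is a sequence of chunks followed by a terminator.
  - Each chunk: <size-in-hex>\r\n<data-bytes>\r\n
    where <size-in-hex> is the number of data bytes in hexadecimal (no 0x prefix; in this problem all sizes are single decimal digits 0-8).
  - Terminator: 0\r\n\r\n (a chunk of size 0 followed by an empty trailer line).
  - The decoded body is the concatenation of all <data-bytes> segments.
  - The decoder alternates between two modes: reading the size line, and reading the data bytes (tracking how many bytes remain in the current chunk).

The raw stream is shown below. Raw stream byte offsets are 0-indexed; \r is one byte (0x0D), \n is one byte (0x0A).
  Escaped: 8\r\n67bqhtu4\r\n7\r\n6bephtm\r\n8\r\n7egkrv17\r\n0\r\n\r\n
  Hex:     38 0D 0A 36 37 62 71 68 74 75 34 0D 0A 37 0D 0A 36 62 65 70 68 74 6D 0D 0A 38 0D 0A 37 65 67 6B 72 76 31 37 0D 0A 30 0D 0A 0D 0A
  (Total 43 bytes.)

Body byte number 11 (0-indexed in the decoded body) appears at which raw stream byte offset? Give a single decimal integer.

Chunk 1: stream[0..1]='8' size=0x8=8, data at stream[3..11]='67bqhtu4' -> body[0..8], body so far='67bqhtu4'
Chunk 2: stream[13..14]='7' size=0x7=7, data at stream[16..23]='6bephtm' -> body[8..15], body so far='67bqhtu46bephtm'
Chunk 3: stream[25..26]='8' size=0x8=8, data at stream[28..36]='7egkrv17' -> body[15..23], body so far='67bqhtu46bephtm7egkrv17'
Chunk 4: stream[38..39]='0' size=0 (terminator). Final body='67bqhtu46bephtm7egkrv17' (23 bytes)
Body byte 11 at stream offset 19

Answer: 19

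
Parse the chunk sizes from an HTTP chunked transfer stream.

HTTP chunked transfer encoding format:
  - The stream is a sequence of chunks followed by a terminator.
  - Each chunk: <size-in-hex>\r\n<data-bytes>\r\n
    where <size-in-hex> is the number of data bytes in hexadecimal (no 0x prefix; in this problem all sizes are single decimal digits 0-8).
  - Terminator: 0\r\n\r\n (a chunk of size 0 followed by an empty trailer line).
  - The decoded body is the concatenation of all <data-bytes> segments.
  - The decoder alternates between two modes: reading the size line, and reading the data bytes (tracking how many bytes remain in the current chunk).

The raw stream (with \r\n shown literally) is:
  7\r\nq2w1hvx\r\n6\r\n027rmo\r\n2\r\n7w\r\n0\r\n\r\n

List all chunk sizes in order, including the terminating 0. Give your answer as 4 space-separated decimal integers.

Answer: 7 6 2 0

Derivation:
Chunk 1: stream[0..1]='7' size=0x7=7, data at stream[3..10]='q2w1hvx' -> body[0..7], body so far='q2w1hvx'
Chunk 2: stream[12..13]='6' size=0x6=6, data at stream[15..21]='027rmo' -> body[7..13], body so far='q2w1hvx027rmo'
Chunk 3: stream[23..24]='2' size=0x2=2, data at stream[26..28]='7w' -> body[13..15], body so far='q2w1hvx027rmo7w'
Chunk 4: stream[30..31]='0' size=0 (terminator). Final body='q2w1hvx027rmo7w' (15 bytes)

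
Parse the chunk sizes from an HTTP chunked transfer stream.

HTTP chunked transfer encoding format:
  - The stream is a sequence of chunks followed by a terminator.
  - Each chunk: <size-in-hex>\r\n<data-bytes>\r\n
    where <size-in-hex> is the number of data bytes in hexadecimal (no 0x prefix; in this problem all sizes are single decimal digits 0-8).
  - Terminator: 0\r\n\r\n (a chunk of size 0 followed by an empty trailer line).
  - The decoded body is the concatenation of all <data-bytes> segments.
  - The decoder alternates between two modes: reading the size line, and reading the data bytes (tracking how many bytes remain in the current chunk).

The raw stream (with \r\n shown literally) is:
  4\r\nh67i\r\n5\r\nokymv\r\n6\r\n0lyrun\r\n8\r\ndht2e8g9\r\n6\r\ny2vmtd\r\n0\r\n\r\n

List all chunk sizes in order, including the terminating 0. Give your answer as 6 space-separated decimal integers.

Chunk 1: stream[0..1]='4' size=0x4=4, data at stream[3..7]='h67i' -> body[0..4], body so far='h67i'
Chunk 2: stream[9..10]='5' size=0x5=5, data at stream[12..17]='okymv' -> body[4..9], body so far='h67iokymv'
Chunk 3: stream[19..20]='6' size=0x6=6, data at stream[22..28]='0lyrun' -> body[9..15], body so far='h67iokymv0lyrun'
Chunk 4: stream[30..31]='8' size=0x8=8, data at stream[33..41]='dht2e8g9' -> body[15..23], body so far='h67iokymv0lyrundht2e8g9'
Chunk 5: stream[43..44]='6' size=0x6=6, data at stream[46..52]='y2vmtd' -> body[23..29], body so far='h67iokymv0lyrundht2e8g9y2vmtd'
Chunk 6: stream[54..55]='0' size=0 (terminator). Final body='h67iokymv0lyrundht2e8g9y2vmtd' (29 bytes)

Answer: 4 5 6 8 6 0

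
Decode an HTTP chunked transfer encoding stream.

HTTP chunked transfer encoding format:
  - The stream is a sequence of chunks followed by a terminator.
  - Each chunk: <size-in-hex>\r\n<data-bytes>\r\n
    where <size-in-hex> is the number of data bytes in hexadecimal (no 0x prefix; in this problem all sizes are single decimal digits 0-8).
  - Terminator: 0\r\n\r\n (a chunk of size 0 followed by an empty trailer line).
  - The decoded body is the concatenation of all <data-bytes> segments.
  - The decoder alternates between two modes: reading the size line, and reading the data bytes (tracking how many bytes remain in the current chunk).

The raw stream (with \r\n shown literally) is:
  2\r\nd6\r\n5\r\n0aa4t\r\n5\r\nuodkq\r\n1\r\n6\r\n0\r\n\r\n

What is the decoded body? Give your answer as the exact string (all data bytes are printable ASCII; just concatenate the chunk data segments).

Answer: d60aa4tuodkq6

Derivation:
Chunk 1: stream[0..1]='2' size=0x2=2, data at stream[3..5]='d6' -> body[0..2], body so far='d6'
Chunk 2: stream[7..8]='5' size=0x5=5, data at stream[10..15]='0aa4t' -> body[2..7], body so far='d60aa4t'
Chunk 3: stream[17..18]='5' size=0x5=5, data at stream[20..25]='uodkq' -> body[7..12], body so far='d60aa4tuodkq'
Chunk 4: stream[27..28]='1' size=0x1=1, data at stream[30..31]='6' -> body[12..13], body so far='d60aa4tuodkq6'
Chunk 5: stream[33..34]='0' size=0 (terminator). Final body='d60aa4tuodkq6' (13 bytes)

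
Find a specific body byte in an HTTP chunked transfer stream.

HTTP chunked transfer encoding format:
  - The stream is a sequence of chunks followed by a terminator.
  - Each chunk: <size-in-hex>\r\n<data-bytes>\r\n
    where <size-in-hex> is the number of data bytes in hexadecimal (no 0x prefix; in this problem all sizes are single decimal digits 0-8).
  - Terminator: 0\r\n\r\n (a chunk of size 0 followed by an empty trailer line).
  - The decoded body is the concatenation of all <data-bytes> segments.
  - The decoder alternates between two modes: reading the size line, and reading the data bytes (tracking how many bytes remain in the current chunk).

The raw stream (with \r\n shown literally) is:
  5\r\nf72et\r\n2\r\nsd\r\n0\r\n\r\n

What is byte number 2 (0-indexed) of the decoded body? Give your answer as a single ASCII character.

Answer: 2

Derivation:
Chunk 1: stream[0..1]='5' size=0x5=5, data at stream[3..8]='f72et' -> body[0..5], body so far='f72et'
Chunk 2: stream[10..11]='2' size=0x2=2, data at stream[13..15]='sd' -> body[5..7], body so far='f72etsd'
Chunk 3: stream[17..18]='0' size=0 (terminator). Final body='f72etsd' (7 bytes)
Body byte 2 = '2'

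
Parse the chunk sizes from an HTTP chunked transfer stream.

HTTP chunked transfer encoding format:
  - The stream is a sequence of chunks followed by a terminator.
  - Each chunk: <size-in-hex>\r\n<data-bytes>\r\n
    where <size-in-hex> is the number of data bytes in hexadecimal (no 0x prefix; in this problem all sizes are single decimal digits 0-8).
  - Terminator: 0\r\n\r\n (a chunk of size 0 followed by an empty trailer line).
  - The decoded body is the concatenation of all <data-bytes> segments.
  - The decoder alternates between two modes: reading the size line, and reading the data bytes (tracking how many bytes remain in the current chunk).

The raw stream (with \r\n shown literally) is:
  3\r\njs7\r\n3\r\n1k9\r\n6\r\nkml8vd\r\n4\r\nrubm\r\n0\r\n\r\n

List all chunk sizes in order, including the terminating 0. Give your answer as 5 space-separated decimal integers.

Chunk 1: stream[0..1]='3' size=0x3=3, data at stream[3..6]='js7' -> body[0..3], body so far='js7'
Chunk 2: stream[8..9]='3' size=0x3=3, data at stream[11..14]='1k9' -> body[3..6], body so far='js71k9'
Chunk 3: stream[16..17]='6' size=0x6=6, data at stream[19..25]='kml8vd' -> body[6..12], body so far='js71k9kml8vd'
Chunk 4: stream[27..28]='4' size=0x4=4, data at stream[30..34]='rubm' -> body[12..16], body so far='js71k9kml8vdrubm'
Chunk 5: stream[36..37]='0' size=0 (terminator). Final body='js71k9kml8vdrubm' (16 bytes)

Answer: 3 3 6 4 0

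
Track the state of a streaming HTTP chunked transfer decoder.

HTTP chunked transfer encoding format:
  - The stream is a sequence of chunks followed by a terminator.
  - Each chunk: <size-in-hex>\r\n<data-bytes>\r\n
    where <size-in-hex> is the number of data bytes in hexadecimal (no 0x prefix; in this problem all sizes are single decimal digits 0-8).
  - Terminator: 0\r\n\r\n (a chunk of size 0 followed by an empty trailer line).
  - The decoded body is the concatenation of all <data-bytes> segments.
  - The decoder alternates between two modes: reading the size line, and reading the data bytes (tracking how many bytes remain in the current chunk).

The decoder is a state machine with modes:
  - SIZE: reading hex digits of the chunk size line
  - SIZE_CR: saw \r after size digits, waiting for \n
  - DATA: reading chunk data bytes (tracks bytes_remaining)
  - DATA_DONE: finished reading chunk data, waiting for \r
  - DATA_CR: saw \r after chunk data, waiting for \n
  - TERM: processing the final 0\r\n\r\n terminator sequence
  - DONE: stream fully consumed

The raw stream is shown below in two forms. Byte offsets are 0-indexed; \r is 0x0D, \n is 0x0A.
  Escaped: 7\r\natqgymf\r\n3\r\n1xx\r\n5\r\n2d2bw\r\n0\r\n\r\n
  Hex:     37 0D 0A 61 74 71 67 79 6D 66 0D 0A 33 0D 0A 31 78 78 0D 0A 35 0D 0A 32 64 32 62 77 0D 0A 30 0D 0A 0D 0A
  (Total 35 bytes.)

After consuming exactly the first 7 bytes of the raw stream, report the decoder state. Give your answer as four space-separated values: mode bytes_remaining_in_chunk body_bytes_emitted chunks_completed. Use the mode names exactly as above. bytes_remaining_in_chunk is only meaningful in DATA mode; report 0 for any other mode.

Answer: DATA 3 4 0

Derivation:
Byte 0 = '7': mode=SIZE remaining=0 emitted=0 chunks_done=0
Byte 1 = 0x0D: mode=SIZE_CR remaining=0 emitted=0 chunks_done=0
Byte 2 = 0x0A: mode=DATA remaining=7 emitted=0 chunks_done=0
Byte 3 = 'a': mode=DATA remaining=6 emitted=1 chunks_done=0
Byte 4 = 't': mode=DATA remaining=5 emitted=2 chunks_done=0
Byte 5 = 'q': mode=DATA remaining=4 emitted=3 chunks_done=0
Byte 6 = 'g': mode=DATA remaining=3 emitted=4 chunks_done=0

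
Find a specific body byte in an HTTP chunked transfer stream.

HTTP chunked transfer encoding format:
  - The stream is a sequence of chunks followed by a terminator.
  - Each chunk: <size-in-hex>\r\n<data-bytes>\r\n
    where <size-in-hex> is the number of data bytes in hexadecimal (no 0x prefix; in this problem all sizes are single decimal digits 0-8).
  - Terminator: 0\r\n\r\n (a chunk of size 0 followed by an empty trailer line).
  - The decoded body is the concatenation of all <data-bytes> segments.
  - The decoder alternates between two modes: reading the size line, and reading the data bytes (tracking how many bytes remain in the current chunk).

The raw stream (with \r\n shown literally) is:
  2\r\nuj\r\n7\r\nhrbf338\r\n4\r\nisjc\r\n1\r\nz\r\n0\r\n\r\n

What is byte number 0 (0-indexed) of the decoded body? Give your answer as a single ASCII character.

Chunk 1: stream[0..1]='2' size=0x2=2, data at stream[3..5]='uj' -> body[0..2], body so far='uj'
Chunk 2: stream[7..8]='7' size=0x7=7, data at stream[10..17]='hrbf338' -> body[2..9], body so far='ujhrbf338'
Chunk 3: stream[19..20]='4' size=0x4=4, data at stream[22..26]='isjc' -> body[9..13], body so far='ujhrbf338isjc'
Chunk 4: stream[28..29]='1' size=0x1=1, data at stream[31..32]='z' -> body[13..14], body so far='ujhrbf338isjcz'
Chunk 5: stream[34..35]='0' size=0 (terminator). Final body='ujhrbf338isjcz' (14 bytes)
Body byte 0 = 'u'

Answer: u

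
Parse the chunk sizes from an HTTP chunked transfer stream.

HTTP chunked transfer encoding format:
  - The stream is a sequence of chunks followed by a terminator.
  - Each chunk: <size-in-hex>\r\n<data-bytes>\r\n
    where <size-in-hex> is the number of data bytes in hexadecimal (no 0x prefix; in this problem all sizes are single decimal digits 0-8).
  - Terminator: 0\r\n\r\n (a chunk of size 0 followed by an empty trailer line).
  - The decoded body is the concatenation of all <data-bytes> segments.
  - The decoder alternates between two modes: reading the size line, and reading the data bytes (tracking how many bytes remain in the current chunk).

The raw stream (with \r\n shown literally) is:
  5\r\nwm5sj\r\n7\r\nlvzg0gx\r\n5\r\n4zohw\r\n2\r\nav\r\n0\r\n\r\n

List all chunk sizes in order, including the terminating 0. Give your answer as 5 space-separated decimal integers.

Chunk 1: stream[0..1]='5' size=0x5=5, data at stream[3..8]='wm5sj' -> body[0..5], body so far='wm5sj'
Chunk 2: stream[10..11]='7' size=0x7=7, data at stream[13..20]='lvzg0gx' -> body[5..12], body so far='wm5sjlvzg0gx'
Chunk 3: stream[22..23]='5' size=0x5=5, data at stream[25..30]='4zohw' -> body[12..17], body so far='wm5sjlvzg0gx4zohw'
Chunk 4: stream[32..33]='2' size=0x2=2, data at stream[35..37]='av' -> body[17..19], body so far='wm5sjlvzg0gx4zohwav'
Chunk 5: stream[39..40]='0' size=0 (terminator). Final body='wm5sjlvzg0gx4zohwav' (19 bytes)

Answer: 5 7 5 2 0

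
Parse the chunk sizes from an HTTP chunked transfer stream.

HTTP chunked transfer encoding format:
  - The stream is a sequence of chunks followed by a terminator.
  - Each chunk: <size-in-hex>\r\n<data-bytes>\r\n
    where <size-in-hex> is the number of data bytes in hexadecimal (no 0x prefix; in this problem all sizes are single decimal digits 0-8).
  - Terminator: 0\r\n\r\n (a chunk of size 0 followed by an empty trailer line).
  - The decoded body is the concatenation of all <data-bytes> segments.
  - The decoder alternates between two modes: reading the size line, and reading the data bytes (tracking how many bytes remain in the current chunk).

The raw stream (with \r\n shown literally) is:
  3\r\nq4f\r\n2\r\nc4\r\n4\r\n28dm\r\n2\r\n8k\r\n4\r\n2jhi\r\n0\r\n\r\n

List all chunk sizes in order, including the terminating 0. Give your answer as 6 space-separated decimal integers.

Answer: 3 2 4 2 4 0

Derivation:
Chunk 1: stream[0..1]='3' size=0x3=3, data at stream[3..6]='q4f' -> body[0..3], body so far='q4f'
Chunk 2: stream[8..9]='2' size=0x2=2, data at stream[11..13]='c4' -> body[3..5], body so far='q4fc4'
Chunk 3: stream[15..16]='4' size=0x4=4, data at stream[18..22]='28dm' -> body[5..9], body so far='q4fc428dm'
Chunk 4: stream[24..25]='2' size=0x2=2, data at stream[27..29]='8k' -> body[9..11], body so far='q4fc428dm8k'
Chunk 5: stream[31..32]='4' size=0x4=4, data at stream[34..38]='2jhi' -> body[11..15], body so far='q4fc428dm8k2jhi'
Chunk 6: stream[40..41]='0' size=0 (terminator). Final body='q4fc428dm8k2jhi' (15 bytes)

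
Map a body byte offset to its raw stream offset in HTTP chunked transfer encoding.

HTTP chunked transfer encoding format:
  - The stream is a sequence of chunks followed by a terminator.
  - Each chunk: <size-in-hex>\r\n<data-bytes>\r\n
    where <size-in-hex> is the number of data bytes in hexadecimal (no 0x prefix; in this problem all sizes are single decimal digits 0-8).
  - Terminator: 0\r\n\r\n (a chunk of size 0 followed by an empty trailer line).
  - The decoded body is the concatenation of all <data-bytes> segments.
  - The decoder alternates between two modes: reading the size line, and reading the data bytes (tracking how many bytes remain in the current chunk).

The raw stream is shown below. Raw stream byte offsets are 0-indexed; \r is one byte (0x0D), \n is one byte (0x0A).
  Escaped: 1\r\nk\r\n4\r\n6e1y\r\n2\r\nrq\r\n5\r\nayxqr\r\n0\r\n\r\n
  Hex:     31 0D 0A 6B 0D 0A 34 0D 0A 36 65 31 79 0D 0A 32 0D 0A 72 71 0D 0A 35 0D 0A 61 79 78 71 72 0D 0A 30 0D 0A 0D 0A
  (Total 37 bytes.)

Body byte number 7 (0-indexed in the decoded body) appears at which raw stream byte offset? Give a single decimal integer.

Answer: 25

Derivation:
Chunk 1: stream[0..1]='1' size=0x1=1, data at stream[3..4]='k' -> body[0..1], body so far='k'
Chunk 2: stream[6..7]='4' size=0x4=4, data at stream[9..13]='6e1y' -> body[1..5], body so far='k6e1y'
Chunk 3: stream[15..16]='2' size=0x2=2, data at stream[18..20]='rq' -> body[5..7], body so far='k6e1yrq'
Chunk 4: stream[22..23]='5' size=0x5=5, data at stream[25..30]='ayxqr' -> body[7..12], body so far='k6e1yrqayxqr'
Chunk 5: stream[32..33]='0' size=0 (terminator). Final body='k6e1yrqayxqr' (12 bytes)
Body byte 7 at stream offset 25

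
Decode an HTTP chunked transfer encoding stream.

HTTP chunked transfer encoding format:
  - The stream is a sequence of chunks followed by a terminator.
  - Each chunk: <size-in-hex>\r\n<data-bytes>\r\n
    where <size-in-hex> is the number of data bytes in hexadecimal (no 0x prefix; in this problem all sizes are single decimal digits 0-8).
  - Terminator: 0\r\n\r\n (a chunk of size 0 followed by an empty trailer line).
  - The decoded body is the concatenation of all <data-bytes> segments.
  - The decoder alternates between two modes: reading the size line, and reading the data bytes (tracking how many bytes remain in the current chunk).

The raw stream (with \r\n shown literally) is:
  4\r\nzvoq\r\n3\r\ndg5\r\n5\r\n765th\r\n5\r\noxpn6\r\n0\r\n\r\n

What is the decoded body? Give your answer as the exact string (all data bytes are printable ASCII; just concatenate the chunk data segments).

Answer: zvoqdg5765thoxpn6

Derivation:
Chunk 1: stream[0..1]='4' size=0x4=4, data at stream[3..7]='zvoq' -> body[0..4], body so far='zvoq'
Chunk 2: stream[9..10]='3' size=0x3=3, data at stream[12..15]='dg5' -> body[4..7], body so far='zvoqdg5'
Chunk 3: stream[17..18]='5' size=0x5=5, data at stream[20..25]='765th' -> body[7..12], body so far='zvoqdg5765th'
Chunk 4: stream[27..28]='5' size=0x5=5, data at stream[30..35]='oxpn6' -> body[12..17], body so far='zvoqdg5765thoxpn6'
Chunk 5: stream[37..38]='0' size=0 (terminator). Final body='zvoqdg5765thoxpn6' (17 bytes)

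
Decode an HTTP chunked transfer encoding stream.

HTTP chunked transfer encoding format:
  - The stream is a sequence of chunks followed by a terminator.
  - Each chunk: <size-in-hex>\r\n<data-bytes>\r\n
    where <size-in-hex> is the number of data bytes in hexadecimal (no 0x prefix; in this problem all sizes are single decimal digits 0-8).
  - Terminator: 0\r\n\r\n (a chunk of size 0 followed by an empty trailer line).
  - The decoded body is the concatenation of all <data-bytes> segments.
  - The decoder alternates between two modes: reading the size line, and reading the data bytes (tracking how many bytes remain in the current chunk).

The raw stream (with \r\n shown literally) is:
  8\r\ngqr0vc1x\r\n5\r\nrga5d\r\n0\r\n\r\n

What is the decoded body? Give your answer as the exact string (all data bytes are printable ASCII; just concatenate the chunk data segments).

Chunk 1: stream[0..1]='8' size=0x8=8, data at stream[3..11]='gqr0vc1x' -> body[0..8], body so far='gqr0vc1x'
Chunk 2: stream[13..14]='5' size=0x5=5, data at stream[16..21]='rga5d' -> body[8..13], body so far='gqr0vc1xrga5d'
Chunk 3: stream[23..24]='0' size=0 (terminator). Final body='gqr0vc1xrga5d' (13 bytes)

Answer: gqr0vc1xrga5d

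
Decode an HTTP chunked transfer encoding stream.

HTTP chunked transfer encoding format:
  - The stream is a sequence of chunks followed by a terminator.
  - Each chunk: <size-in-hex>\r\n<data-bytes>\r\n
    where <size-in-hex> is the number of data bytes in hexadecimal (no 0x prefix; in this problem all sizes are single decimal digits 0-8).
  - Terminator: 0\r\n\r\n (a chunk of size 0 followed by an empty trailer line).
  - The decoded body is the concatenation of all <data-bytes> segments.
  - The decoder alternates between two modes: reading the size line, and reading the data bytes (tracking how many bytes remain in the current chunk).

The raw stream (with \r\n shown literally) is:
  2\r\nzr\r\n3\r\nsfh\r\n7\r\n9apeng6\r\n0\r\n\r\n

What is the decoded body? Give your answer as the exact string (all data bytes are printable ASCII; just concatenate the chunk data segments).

Chunk 1: stream[0..1]='2' size=0x2=2, data at stream[3..5]='zr' -> body[0..2], body so far='zr'
Chunk 2: stream[7..8]='3' size=0x3=3, data at stream[10..13]='sfh' -> body[2..5], body so far='zrsfh'
Chunk 3: stream[15..16]='7' size=0x7=7, data at stream[18..25]='9apeng6' -> body[5..12], body so far='zrsfh9apeng6'
Chunk 4: stream[27..28]='0' size=0 (terminator). Final body='zrsfh9apeng6' (12 bytes)

Answer: zrsfh9apeng6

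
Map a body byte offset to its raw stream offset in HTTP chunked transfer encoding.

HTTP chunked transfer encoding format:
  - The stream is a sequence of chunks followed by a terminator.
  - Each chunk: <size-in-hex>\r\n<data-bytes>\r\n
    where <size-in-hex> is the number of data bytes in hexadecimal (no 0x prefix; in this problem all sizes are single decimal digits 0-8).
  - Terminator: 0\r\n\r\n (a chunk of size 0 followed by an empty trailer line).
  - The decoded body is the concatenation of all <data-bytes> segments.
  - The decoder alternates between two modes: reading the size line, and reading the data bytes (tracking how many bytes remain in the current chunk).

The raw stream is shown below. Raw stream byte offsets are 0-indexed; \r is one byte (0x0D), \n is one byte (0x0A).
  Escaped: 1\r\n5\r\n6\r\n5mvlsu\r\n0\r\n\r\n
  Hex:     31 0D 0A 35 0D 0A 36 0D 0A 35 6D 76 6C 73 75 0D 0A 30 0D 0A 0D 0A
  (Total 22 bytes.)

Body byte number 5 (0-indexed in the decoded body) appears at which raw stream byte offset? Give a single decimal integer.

Chunk 1: stream[0..1]='1' size=0x1=1, data at stream[3..4]='5' -> body[0..1], body so far='5'
Chunk 2: stream[6..7]='6' size=0x6=6, data at stream[9..15]='5mvlsu' -> body[1..7], body so far='55mvlsu'
Chunk 3: stream[17..18]='0' size=0 (terminator). Final body='55mvlsu' (7 bytes)
Body byte 5 at stream offset 13

Answer: 13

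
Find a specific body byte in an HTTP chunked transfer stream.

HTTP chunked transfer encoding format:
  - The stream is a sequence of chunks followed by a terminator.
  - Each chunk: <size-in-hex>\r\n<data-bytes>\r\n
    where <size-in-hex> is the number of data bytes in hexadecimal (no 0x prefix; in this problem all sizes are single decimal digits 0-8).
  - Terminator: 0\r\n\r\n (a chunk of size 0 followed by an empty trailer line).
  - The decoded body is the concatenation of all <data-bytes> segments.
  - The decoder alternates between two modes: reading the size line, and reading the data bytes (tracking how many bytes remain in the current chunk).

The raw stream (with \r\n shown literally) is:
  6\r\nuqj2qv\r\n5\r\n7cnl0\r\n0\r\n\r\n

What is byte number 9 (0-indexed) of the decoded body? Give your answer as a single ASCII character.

Answer: l

Derivation:
Chunk 1: stream[0..1]='6' size=0x6=6, data at stream[3..9]='uqj2qv' -> body[0..6], body so far='uqj2qv'
Chunk 2: stream[11..12]='5' size=0x5=5, data at stream[14..19]='7cnl0' -> body[6..11], body so far='uqj2qv7cnl0'
Chunk 3: stream[21..22]='0' size=0 (terminator). Final body='uqj2qv7cnl0' (11 bytes)
Body byte 9 = 'l'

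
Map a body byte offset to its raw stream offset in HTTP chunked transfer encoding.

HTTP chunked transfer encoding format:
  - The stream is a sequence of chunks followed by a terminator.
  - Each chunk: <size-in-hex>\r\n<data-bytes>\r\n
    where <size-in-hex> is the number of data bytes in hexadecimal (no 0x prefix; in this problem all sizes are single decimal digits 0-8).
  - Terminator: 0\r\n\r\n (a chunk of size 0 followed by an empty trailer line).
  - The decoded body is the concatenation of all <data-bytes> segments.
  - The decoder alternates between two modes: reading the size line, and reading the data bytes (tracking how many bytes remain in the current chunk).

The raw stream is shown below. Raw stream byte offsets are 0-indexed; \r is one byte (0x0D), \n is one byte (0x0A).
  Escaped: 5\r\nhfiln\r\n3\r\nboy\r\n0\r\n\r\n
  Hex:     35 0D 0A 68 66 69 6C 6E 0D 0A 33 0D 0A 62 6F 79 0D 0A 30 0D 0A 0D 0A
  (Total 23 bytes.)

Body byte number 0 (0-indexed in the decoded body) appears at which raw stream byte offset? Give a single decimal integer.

Chunk 1: stream[0..1]='5' size=0x5=5, data at stream[3..8]='hfiln' -> body[0..5], body so far='hfiln'
Chunk 2: stream[10..11]='3' size=0x3=3, data at stream[13..16]='boy' -> body[5..8], body so far='hfilnboy'
Chunk 3: stream[18..19]='0' size=0 (terminator). Final body='hfilnboy' (8 bytes)
Body byte 0 at stream offset 3

Answer: 3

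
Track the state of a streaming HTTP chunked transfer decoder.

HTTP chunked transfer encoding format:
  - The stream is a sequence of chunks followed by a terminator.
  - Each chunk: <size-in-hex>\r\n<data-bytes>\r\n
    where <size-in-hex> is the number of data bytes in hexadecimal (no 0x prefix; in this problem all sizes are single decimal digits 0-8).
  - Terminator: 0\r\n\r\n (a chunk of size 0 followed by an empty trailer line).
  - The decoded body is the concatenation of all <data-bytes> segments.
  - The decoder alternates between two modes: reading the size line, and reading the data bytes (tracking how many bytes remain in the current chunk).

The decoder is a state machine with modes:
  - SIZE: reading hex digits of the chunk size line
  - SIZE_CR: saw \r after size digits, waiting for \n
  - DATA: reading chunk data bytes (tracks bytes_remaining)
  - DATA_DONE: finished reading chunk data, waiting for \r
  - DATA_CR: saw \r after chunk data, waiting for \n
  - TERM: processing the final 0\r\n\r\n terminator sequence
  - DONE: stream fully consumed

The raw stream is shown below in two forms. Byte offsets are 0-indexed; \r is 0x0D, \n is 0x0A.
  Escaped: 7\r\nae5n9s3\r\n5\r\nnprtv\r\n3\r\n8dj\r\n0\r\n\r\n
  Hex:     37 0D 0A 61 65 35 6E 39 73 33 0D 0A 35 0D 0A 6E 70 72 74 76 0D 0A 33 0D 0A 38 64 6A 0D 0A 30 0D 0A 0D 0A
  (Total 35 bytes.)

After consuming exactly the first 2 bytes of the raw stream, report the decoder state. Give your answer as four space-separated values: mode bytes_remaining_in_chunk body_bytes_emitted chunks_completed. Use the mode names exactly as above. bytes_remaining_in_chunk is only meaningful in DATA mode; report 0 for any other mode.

Byte 0 = '7': mode=SIZE remaining=0 emitted=0 chunks_done=0
Byte 1 = 0x0D: mode=SIZE_CR remaining=0 emitted=0 chunks_done=0

Answer: SIZE_CR 0 0 0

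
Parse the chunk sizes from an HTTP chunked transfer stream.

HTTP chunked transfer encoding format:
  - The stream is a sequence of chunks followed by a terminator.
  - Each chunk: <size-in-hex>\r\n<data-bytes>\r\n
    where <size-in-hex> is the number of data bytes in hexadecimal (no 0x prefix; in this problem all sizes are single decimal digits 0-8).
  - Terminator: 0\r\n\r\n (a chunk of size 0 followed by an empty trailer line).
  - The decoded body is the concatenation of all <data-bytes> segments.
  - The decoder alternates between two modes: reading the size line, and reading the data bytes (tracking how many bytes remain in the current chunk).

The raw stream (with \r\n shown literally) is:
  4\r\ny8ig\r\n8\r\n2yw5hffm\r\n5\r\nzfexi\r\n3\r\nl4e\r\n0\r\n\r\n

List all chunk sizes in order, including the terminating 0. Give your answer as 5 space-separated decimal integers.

Answer: 4 8 5 3 0

Derivation:
Chunk 1: stream[0..1]='4' size=0x4=4, data at stream[3..7]='y8ig' -> body[0..4], body so far='y8ig'
Chunk 2: stream[9..10]='8' size=0x8=8, data at stream[12..20]='2yw5hffm' -> body[4..12], body so far='y8ig2yw5hffm'
Chunk 3: stream[22..23]='5' size=0x5=5, data at stream[25..30]='zfexi' -> body[12..17], body so far='y8ig2yw5hffmzfexi'
Chunk 4: stream[32..33]='3' size=0x3=3, data at stream[35..38]='l4e' -> body[17..20], body so far='y8ig2yw5hffmzfexil4e'
Chunk 5: stream[40..41]='0' size=0 (terminator). Final body='y8ig2yw5hffmzfexil4e' (20 bytes)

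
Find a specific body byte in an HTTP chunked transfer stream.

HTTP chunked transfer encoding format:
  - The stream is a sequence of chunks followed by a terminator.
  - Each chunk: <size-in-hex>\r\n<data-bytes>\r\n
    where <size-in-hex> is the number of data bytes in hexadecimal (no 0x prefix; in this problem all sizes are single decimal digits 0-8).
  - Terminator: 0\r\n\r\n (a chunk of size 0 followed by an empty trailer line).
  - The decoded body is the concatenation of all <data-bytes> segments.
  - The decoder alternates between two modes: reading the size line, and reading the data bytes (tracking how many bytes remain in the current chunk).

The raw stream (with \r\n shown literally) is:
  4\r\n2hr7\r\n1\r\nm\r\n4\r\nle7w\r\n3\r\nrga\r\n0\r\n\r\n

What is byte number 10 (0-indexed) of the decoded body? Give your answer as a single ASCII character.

Answer: g

Derivation:
Chunk 1: stream[0..1]='4' size=0x4=4, data at stream[3..7]='2hr7' -> body[0..4], body so far='2hr7'
Chunk 2: stream[9..10]='1' size=0x1=1, data at stream[12..13]='m' -> body[4..5], body so far='2hr7m'
Chunk 3: stream[15..16]='4' size=0x4=4, data at stream[18..22]='le7w' -> body[5..9], body so far='2hr7mle7w'
Chunk 4: stream[24..25]='3' size=0x3=3, data at stream[27..30]='rga' -> body[9..12], body so far='2hr7mle7wrga'
Chunk 5: stream[32..33]='0' size=0 (terminator). Final body='2hr7mle7wrga' (12 bytes)
Body byte 10 = 'g'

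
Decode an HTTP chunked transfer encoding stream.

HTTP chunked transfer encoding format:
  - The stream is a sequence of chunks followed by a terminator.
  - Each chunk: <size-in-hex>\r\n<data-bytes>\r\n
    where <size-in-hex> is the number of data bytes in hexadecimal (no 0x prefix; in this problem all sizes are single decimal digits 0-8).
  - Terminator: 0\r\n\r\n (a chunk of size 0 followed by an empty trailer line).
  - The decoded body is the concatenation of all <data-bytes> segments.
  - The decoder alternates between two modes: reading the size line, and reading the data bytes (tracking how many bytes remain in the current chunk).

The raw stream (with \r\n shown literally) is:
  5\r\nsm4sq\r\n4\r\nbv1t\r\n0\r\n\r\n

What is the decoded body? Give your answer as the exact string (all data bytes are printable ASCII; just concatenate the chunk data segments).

Answer: sm4sqbv1t

Derivation:
Chunk 1: stream[0..1]='5' size=0x5=5, data at stream[3..8]='sm4sq' -> body[0..5], body so far='sm4sq'
Chunk 2: stream[10..11]='4' size=0x4=4, data at stream[13..17]='bv1t' -> body[5..9], body so far='sm4sqbv1t'
Chunk 3: stream[19..20]='0' size=0 (terminator). Final body='sm4sqbv1t' (9 bytes)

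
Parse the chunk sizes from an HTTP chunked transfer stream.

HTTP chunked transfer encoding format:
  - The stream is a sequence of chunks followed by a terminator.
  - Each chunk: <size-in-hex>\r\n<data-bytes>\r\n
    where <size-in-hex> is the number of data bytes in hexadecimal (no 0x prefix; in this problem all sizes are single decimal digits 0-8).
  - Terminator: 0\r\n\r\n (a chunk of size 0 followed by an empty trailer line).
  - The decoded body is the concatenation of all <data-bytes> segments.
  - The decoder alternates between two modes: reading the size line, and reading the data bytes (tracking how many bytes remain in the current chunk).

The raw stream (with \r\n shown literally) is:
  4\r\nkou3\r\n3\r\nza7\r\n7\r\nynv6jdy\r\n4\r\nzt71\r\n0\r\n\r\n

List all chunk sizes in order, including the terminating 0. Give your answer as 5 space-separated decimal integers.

Chunk 1: stream[0..1]='4' size=0x4=4, data at stream[3..7]='kou3' -> body[0..4], body so far='kou3'
Chunk 2: stream[9..10]='3' size=0x3=3, data at stream[12..15]='za7' -> body[4..7], body so far='kou3za7'
Chunk 3: stream[17..18]='7' size=0x7=7, data at stream[20..27]='ynv6jdy' -> body[7..14], body so far='kou3za7ynv6jdy'
Chunk 4: stream[29..30]='4' size=0x4=4, data at stream[32..36]='zt71' -> body[14..18], body so far='kou3za7ynv6jdyzt71'
Chunk 5: stream[38..39]='0' size=0 (terminator). Final body='kou3za7ynv6jdyzt71' (18 bytes)

Answer: 4 3 7 4 0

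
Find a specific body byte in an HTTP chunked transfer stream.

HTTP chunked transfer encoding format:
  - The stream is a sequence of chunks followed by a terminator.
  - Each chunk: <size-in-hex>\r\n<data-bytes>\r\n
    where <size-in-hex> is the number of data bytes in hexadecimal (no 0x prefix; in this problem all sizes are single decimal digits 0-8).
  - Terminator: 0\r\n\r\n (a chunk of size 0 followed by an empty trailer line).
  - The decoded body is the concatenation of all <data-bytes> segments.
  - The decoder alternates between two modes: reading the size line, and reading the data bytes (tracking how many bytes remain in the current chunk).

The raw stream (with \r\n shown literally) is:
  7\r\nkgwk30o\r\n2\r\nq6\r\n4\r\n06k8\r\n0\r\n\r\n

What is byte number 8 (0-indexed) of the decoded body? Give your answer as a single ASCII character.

Answer: 6

Derivation:
Chunk 1: stream[0..1]='7' size=0x7=7, data at stream[3..10]='kgwk30o' -> body[0..7], body so far='kgwk30o'
Chunk 2: stream[12..13]='2' size=0x2=2, data at stream[15..17]='q6' -> body[7..9], body so far='kgwk30oq6'
Chunk 3: stream[19..20]='4' size=0x4=4, data at stream[22..26]='06k8' -> body[9..13], body so far='kgwk30oq606k8'
Chunk 4: stream[28..29]='0' size=0 (terminator). Final body='kgwk30oq606k8' (13 bytes)
Body byte 8 = '6'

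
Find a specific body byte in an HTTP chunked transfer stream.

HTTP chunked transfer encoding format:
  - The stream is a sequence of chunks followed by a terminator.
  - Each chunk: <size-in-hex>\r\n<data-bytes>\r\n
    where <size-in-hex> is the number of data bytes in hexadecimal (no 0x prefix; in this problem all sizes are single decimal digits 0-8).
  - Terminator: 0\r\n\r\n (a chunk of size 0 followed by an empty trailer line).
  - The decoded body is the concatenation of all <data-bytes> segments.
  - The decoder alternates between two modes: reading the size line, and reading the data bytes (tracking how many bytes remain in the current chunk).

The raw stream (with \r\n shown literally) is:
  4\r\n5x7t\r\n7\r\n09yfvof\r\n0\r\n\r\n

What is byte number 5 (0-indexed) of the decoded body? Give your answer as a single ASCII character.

Chunk 1: stream[0..1]='4' size=0x4=4, data at stream[3..7]='5x7t' -> body[0..4], body so far='5x7t'
Chunk 2: stream[9..10]='7' size=0x7=7, data at stream[12..19]='09yfvof' -> body[4..11], body so far='5x7t09yfvof'
Chunk 3: stream[21..22]='0' size=0 (terminator). Final body='5x7t09yfvof' (11 bytes)
Body byte 5 = '9'

Answer: 9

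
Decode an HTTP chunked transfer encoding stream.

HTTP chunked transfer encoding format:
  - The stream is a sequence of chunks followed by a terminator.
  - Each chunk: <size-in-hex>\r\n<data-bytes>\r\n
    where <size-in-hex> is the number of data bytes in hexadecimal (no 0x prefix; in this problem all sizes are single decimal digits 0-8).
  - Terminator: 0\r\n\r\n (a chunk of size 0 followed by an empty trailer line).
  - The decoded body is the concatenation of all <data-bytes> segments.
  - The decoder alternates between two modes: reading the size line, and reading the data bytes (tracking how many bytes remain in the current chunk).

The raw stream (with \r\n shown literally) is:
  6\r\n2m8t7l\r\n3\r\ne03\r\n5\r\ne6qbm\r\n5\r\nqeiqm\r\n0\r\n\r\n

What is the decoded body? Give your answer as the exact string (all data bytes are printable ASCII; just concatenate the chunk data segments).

Chunk 1: stream[0..1]='6' size=0x6=6, data at stream[3..9]='2m8t7l' -> body[0..6], body so far='2m8t7l'
Chunk 2: stream[11..12]='3' size=0x3=3, data at stream[14..17]='e03' -> body[6..9], body so far='2m8t7le03'
Chunk 3: stream[19..20]='5' size=0x5=5, data at stream[22..27]='e6qbm' -> body[9..14], body so far='2m8t7le03e6qbm'
Chunk 4: stream[29..30]='5' size=0x5=5, data at stream[32..37]='qeiqm' -> body[14..19], body so far='2m8t7le03e6qbmqeiqm'
Chunk 5: stream[39..40]='0' size=0 (terminator). Final body='2m8t7le03e6qbmqeiqm' (19 bytes)

Answer: 2m8t7le03e6qbmqeiqm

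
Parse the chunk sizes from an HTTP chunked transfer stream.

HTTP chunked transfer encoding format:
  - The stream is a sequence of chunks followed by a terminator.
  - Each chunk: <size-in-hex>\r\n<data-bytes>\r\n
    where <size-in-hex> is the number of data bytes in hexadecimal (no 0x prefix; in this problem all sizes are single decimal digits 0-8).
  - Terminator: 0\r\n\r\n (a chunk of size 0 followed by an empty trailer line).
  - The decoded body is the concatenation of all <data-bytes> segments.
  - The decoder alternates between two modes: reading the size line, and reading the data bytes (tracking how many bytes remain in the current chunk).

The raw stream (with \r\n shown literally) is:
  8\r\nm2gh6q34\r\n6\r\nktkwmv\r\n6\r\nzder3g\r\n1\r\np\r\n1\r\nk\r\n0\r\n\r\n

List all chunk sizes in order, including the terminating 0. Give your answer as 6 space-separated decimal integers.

Chunk 1: stream[0..1]='8' size=0x8=8, data at stream[3..11]='m2gh6q34' -> body[0..8], body so far='m2gh6q34'
Chunk 2: stream[13..14]='6' size=0x6=6, data at stream[16..22]='ktkwmv' -> body[8..14], body so far='m2gh6q34ktkwmv'
Chunk 3: stream[24..25]='6' size=0x6=6, data at stream[27..33]='zder3g' -> body[14..20], body so far='m2gh6q34ktkwmvzder3g'
Chunk 4: stream[35..36]='1' size=0x1=1, data at stream[38..39]='p' -> body[20..21], body so far='m2gh6q34ktkwmvzder3gp'
Chunk 5: stream[41..42]='1' size=0x1=1, data at stream[44..45]='k' -> body[21..22], body so far='m2gh6q34ktkwmvzder3gpk'
Chunk 6: stream[47..48]='0' size=0 (terminator). Final body='m2gh6q34ktkwmvzder3gpk' (22 bytes)

Answer: 8 6 6 1 1 0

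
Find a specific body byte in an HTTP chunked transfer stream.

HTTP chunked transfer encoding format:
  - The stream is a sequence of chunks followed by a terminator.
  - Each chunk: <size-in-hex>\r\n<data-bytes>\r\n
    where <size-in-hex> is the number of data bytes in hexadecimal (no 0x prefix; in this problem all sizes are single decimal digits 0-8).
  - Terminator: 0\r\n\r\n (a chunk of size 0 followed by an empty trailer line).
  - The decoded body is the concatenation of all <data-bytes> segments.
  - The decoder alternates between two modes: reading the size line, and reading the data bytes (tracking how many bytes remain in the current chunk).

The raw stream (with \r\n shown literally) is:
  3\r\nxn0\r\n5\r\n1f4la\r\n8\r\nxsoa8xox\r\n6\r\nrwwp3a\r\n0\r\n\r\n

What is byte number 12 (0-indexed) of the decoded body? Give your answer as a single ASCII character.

Chunk 1: stream[0..1]='3' size=0x3=3, data at stream[3..6]='xn0' -> body[0..3], body so far='xn0'
Chunk 2: stream[8..9]='5' size=0x5=5, data at stream[11..16]='1f4la' -> body[3..8], body so far='xn01f4la'
Chunk 3: stream[18..19]='8' size=0x8=8, data at stream[21..29]='xsoa8xox' -> body[8..16], body so far='xn01f4laxsoa8xox'
Chunk 4: stream[31..32]='6' size=0x6=6, data at stream[34..40]='rwwp3a' -> body[16..22], body so far='xn01f4laxsoa8xoxrwwp3a'
Chunk 5: stream[42..43]='0' size=0 (terminator). Final body='xn01f4laxsoa8xoxrwwp3a' (22 bytes)
Body byte 12 = '8'

Answer: 8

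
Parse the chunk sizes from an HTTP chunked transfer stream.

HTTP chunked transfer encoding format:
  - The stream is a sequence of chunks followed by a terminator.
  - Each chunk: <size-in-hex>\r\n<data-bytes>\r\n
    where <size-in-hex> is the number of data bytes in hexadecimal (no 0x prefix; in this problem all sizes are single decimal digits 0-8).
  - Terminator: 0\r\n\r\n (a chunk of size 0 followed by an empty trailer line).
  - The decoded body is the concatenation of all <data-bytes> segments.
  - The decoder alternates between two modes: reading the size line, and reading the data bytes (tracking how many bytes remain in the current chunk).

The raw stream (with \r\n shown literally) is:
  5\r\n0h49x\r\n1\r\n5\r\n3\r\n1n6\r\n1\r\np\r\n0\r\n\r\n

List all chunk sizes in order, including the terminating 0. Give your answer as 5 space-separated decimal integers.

Chunk 1: stream[0..1]='5' size=0x5=5, data at stream[3..8]='0h49x' -> body[0..5], body so far='0h49x'
Chunk 2: stream[10..11]='1' size=0x1=1, data at stream[13..14]='5' -> body[5..6], body so far='0h49x5'
Chunk 3: stream[16..17]='3' size=0x3=3, data at stream[19..22]='1n6' -> body[6..9], body so far='0h49x51n6'
Chunk 4: stream[24..25]='1' size=0x1=1, data at stream[27..28]='p' -> body[9..10], body so far='0h49x51n6p'
Chunk 5: stream[30..31]='0' size=0 (terminator). Final body='0h49x51n6p' (10 bytes)

Answer: 5 1 3 1 0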